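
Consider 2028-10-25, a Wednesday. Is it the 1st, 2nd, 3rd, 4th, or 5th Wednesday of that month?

Day 25 falls in week ⌈25/7⌉ of the month.
Days 1–7 hold the 1st Wednesday, 8–14 the 2nd, 15–21 the 3rd, 22–28 the 4th, 29–31 the 5th.
25 is in the range for the 4th.

4th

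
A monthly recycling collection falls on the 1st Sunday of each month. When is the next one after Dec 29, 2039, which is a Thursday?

Jan 1, 2040

Dec 2039 starts on a Thursday, so its 1st Sunday is Dec 4, 2039 (3 days in).
That is not after Dec 29, 2039, so look at Jan 2040.
Jan 2040 starts on a Sunday, so its 1st Sunday is Jan 1, 2040.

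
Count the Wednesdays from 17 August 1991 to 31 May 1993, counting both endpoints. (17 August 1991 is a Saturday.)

17 August 1991 is a Saturday; the first Wednesday on or after it is 21 August 1991 (4 days later).
From 21 August 1991 to 31 May 1993: 132 + 366 + 151 = 649 days (rest of 1991, 1992, to 31 May 1993 in 1993).
649 ÷ 7 = 92 full weeks with remainder 5, so 92 more Wednesdays after the first → 93.

93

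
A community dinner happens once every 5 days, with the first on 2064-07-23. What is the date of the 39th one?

The 39th occurrence is 38 intervals after the first: 38 × 5 = 190 days after 2064-07-23.
July has 31 days — 8 days to the end of July leaves 182.
August has 31 days (151 left).
September has 30 days (121 left).
October has 31 days (90 left).
November has 30 days (60 left).
December has 31 days (29 left).
29 days into January → 2065-01-29.

2065-01-29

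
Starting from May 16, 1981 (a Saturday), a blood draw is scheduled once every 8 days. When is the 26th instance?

The 26th occurrence is 25 intervals after the first: 25 × 8 = 200 days after May 16, 1981.
May has 31 days — 15 days to the end of May leaves 185.
Jun has 30 days (155 left).
Jul has 31 days (124 left).
Aug has 31 days (93 left).
Sep has 30 days (63 left).
Oct has 31 days (32 left).
Nov has 30 days (2 left).
2 days into Dec → Dec 2, 1981.

Dec 2, 1981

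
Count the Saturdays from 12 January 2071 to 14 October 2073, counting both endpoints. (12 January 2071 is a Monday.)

12 January 2071 is a Monday; the first Saturday on or after it is 17 January 2071 (5 days later).
From 17 January 2071 to 14 October 2073: 348 + 366 + 287 = 1001 days (rest of 2071, 2072, to 14 October 2073 in 2073).
1001 ÷ 7 = 143 full weeks with remainder 0, so 143 more Saturdays after the first → 144.

144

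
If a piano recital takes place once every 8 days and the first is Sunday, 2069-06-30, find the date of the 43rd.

2070-06-01

The 43rd occurrence is 42 intervals after the first: 42 × 8 = 336 days after 2069-06-30.
June has 30 days — 0 days to the end of June leaves 336.
July has 31 days (305 left).
August has 31 days (274 left).
September has 30 days (244 left).
October has 31 days (213 left).
November has 30 days (183 left).
December has 31 days (152 left).
January has 31 days (121 left).
February has 28 days (93 left).
March has 31 days (62 left).
April has 30 days (32 left).
May has 31 days (1 left).
1 day into June → 2070-06-01.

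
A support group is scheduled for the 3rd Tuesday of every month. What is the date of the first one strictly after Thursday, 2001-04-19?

April 2001 starts on a Sunday; its first Tuesday is the 3rd, so the 3rd Tuesday is the 17th — 2001-04-17.
That is not after 2001-04-19, so look at May 2001.
May 2001 starts on a Tuesday; its first Tuesday is the 1st, so the 3rd Tuesday is the 15th — 2001-05-15.

2001-05-15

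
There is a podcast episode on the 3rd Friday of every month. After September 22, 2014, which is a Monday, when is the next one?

September 2014 starts on a Monday; its first Friday is the 5th, so the 3rd Friday is the 19th — September 19, 2014.
That is not after September 22, 2014, so look at October 2014.
October 2014 starts on a Wednesday; its first Friday is the 3rd, so the 3rd Friday is the 17th — October 17, 2014.

October 17, 2014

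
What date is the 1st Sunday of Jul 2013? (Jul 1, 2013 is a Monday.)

Jul 2013 begins on a Monday, so the first Sunday is Jul 7 (6 days later).

Jul 7, 2013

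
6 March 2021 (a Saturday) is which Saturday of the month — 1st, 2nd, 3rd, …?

Day 6 falls in week ⌈6/7⌉ of the month.
Days 1–7 hold the 1st Saturday, 8–14 the 2nd, 15–21 the 3rd, 22–28 the 4th, 29–31 the 5th.
6 is in the range for the 1st.

1st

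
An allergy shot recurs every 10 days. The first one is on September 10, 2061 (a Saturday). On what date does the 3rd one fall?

The 3rd occurrence is 2 intervals after the first: 2 × 10 = 20 days after September 10, 2061.
20 days later is September 30, 2061.

September 30, 2061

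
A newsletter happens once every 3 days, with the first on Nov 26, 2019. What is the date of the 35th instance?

Mar 7, 2020

The 35th occurrence is 34 intervals after the first: 34 × 3 = 102 days after Nov 26, 2019.
Nov has 30 days — 4 days to the end of Nov leaves 98.
Dec has 31 days (67 left).
Jan has 31 days (36 left).
Feb has 29 days (7 left).
7 days into Mar → Mar 7, 2020.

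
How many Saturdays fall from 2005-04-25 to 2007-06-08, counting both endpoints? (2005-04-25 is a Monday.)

110

2005-04-25 is a Monday; the first Saturday on or after it is 2005-04-30 (5 days later).
From 2005-04-30 to 2007-06-08: 245 + 365 + 159 = 769 days (rest of 2005, 2006, to 2007-06-08 in 2007).
769 ÷ 7 = 109 full weeks with remainder 6, so 109 more Saturdays after the first → 110.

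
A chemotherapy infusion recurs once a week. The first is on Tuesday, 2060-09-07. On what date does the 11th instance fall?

The 11th occurrence is 10 intervals after the first: 10 × 7 = 70 days after 2060-09-07.
September has 30 days — 23 days to the end of September leaves 47.
October has 31 days (16 left).
16 days into November → 2060-11-16.

2060-11-16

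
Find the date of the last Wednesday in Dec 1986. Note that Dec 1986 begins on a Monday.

Dec 31, 1986

Dec 1986 begins on a Monday, so the first Wednesday is Dec 3 (2 days later).
Dec 1986 has 31 days. Adding weeks: 3, 10, 17, 24, 31 — the last one ≤ 31 is the 31st.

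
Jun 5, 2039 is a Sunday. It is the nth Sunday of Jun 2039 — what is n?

Day 5 falls in week ⌈5/7⌉ of the month.
Days 1–7 hold the 1st Sunday, 8–14 the 2nd, 15–21 the 3rd, 22–28 the 4th, 29–31 the 5th.
5 is in the range for the 1st.

1st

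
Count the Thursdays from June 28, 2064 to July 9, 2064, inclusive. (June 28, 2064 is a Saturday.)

June 28, 2064 is a Saturday; the first Thursday on or after it is July 3, 2064 (5 days later).
From July 3, 2064 to July 9, 2064 is 9 − 3 = 6 days.
6 ÷ 7 = 0 full weeks with remainder 6, so 0 more Thursdays after the first → 1.

1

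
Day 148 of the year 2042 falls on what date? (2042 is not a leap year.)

May 28, 2042

January has 31 days (148 − 31 = 117 remain).
February has 28 days (117 − 28 = 89 remain).
March has 31 days (89 − 31 = 58 remain).
April has 30 days (58 − 30 = 28 remain).
28 into May → May 28.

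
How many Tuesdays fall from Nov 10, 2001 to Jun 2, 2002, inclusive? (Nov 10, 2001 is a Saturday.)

Nov 10, 2001 is a Saturday; the first Tuesday on or after it is Nov 13, 2001 (3 days later).
From Nov 13, 2001 to Jun 2, 2002: 17 + 31 + 31 + 28 + 31 + 30 + 31 + 2 = 201 days (rest of Nov, Dec, Jan, Feb, Mar, Apr, May, Jun).
201 ÷ 7 = 28 full weeks with remainder 5, so 28 more Tuesdays after the first → 29.

29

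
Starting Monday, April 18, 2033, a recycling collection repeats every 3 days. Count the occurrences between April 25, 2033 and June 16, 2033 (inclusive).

17

Occurrences land 3·i days after April 18, 2033 for i = 0, 1, 2, …
April 25, 2033 is 7 days after the start; 7 ÷ 3 = 2 remainder 1; since the remainder is 1, round up to i = 3. First occurrence in the window: #4 on April 27, 2033 (3×3 = 9 days in).
June 16, 2033 is 59 days after the start; 59 ÷ 3 = 19 remainder 2. Last occurrence in the window: #20 on June 14, 2033.
Occurrences #4 through #20: 17 in total.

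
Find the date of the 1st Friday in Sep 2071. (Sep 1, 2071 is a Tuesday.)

Sep 4, 2071

Sep 2071 begins on a Tuesday, so the first Friday is Sep 4 (3 days later).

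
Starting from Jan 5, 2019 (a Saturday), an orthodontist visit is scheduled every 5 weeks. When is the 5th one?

May 25, 2019

The 5th occurrence is 4 intervals after the first: 4 × 35 = 140 days after Jan 5, 2019.
Jan has 31 days — 26 days to the end of Jan leaves 114.
Feb has 28 days (86 left).
Mar has 31 days (55 left).
Apr has 30 days (25 left).
25 days into May → May 25, 2019.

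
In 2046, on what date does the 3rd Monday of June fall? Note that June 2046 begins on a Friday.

June 2046 begins on a Friday, so the first Monday is June 4 (3 days later).
The 3rd Monday is 2 weeks later: 4 + 14 = 18.

18 June 2046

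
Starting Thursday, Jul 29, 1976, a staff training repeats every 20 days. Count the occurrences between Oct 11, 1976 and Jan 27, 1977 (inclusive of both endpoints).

6

Occurrences land 20·i days after Jul 29, 1976 for i = 0, 1, 2, …
Oct 11, 1976 is 74 days after the start; 74 ÷ 20 = 3 remainder 14; since the remainder is 14, round up to i = 4. First occurrence in the window: #5 on Oct 17, 1976 (4×20 = 80 days in).
Jan 27, 1977 is 182 days after the start; 182 ÷ 20 = 9 remainder 2. Last occurrence in the window: #10 on Jan 25, 1977.
Occurrences #5 through #10: 6 in total.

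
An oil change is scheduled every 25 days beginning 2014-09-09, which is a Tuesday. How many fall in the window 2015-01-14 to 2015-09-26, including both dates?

10

Occurrences land 25·i days after 2014-09-09 for i = 0, 1, 2, …
2015-01-14 is 127 days after the start; 127 ÷ 25 = 5 remainder 2; since the remainder is 2, round up to i = 6. First occurrence in the window: #7 on 2015-02-06 (6×25 = 150 days in).
2015-09-26 is 382 days after the start; 382 ÷ 25 = 15 remainder 7. Last occurrence in the window: #16 on 2015-09-19.
Occurrences #7 through #16: 10 in total.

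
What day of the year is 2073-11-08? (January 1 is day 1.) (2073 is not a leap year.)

Days in months before November: 31 + 28 + 31 + 30 + 31 + 30 + 31 + 31 + 30 + 31 = 304.
Plus 8 days into November → day 312.

312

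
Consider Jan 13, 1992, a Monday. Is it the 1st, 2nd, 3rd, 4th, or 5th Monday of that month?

2nd

Day 13 falls in week ⌈13/7⌉ of the month.
Days 1–7 hold the 1st Monday, 8–14 the 2nd, 15–21 the 3rd, 22–28 the 4th, 29–31 the 5th.
13 is in the range for the 2nd.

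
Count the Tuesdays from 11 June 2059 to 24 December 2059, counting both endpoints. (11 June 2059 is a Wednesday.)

28

11 June 2059 is a Wednesday; the first Tuesday on or after it is 17 June 2059 (6 days later).
From 17 June 2059 to 24 December 2059: 13 + 31 + 31 + 30 + 31 + 30 + 24 = 190 days (rest of June, July, August, September, October, November, December).
190 ÷ 7 = 27 full weeks with remainder 1, so 27 more Tuesdays after the first → 28.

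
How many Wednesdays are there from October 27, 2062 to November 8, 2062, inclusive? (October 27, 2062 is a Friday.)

2

October 27, 2062 is a Friday; the first Wednesday on or after it is November 1, 2062 (5 days later).
From November 1, 2062 to November 8, 2062 is 8 − 1 = 7 days.
7 ÷ 7 = 1 full weeks with remainder 0, so 1 more Wednesdays after the first → 2.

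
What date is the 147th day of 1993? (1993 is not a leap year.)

Jan has 31 days (147 − 31 = 116 remain).
Feb has 28 days (116 − 28 = 88 remain).
Mar has 31 days (88 − 31 = 57 remain).
Apr has 30 days (57 − 30 = 27 remain).
27 into May → May 27.

May 27, 1993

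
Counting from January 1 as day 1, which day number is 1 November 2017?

Days in months before November: 31 + 28 + 31 + 30 + 31 + 30 + 31 + 31 + 30 + 31 = 304.
Plus 1 day into November → day 305.

305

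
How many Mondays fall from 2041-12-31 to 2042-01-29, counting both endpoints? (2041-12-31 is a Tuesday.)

4

2041-12-31 is a Tuesday; the first Monday on or after it is 2042-01-06 (6 days later).
From 2042-01-06 to 2042-01-29 is 29 − 6 = 23 days.
23 ÷ 7 = 3 full weeks with remainder 2, so 3 more Mondays after the first → 4.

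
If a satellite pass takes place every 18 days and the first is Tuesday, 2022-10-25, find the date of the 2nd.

The 2nd occurrence is 1 interval after the first: 1 × 18 = 18 days after 2022-10-25.
October has 31 days — 6 days to the end of October leaves 12.
12 days into November → 2022-11-12.

2022-11-12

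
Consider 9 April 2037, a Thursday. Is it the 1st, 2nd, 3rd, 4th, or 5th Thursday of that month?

2nd

Day 9 falls in week ⌈9/7⌉ of the month.
Days 1–7 hold the 1st Thursday, 8–14 the 2nd, 15–21 the 3rd, 22–28 the 4th, 29–31 the 5th.
9 is in the range for the 2nd.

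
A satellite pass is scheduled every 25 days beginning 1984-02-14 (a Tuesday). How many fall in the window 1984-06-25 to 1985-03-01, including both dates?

Occurrences land 25·i days after 1984-02-14 for i = 0, 1, 2, …
1984-06-25 is 132 days after the start; 132 ÷ 25 = 5 remainder 7; since the remainder is 7, round up to i = 6. First occurrence in the window: #7 on 1984-07-13 (6×25 = 150 days in).
1985-03-01 is 381 days after the start; 381 ÷ 25 = 15 remainder 6. Last occurrence in the window: #16 on 1985-02-23.
Occurrences #7 through #16: 10 in total.

10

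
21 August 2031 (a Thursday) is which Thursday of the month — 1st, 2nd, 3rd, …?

Day 21 falls in week ⌈21/7⌉ of the month.
Days 1–7 hold the 1st Thursday, 8–14 the 2nd, 15–21 the 3rd, 22–28 the 4th, 29–31 the 5th.
21 is in the range for the 3rd.

3rd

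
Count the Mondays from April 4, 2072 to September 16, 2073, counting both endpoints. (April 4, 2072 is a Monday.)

76

April 4, 2072 is a Monday; the first Monday on or after it is April 4, 2072.
From April 4, 2072 to September 16, 2073: 271 + 259 = 530 days (rest of 2072, to September 16, 2073 in 2073).
530 ÷ 7 = 75 full weeks with remainder 5, so 75 more Mondays after the first → 76.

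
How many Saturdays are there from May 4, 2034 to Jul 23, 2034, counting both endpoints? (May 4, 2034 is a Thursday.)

12

May 4, 2034 is a Thursday; the first Saturday on or after it is May 6, 2034 (2 days later).
From May 6, 2034 to Jul 23, 2034: 25 + 30 + 23 = 78 days (rest of May, Jun, Jul).
78 ÷ 7 = 11 full weeks with remainder 1, so 11 more Saturdays after the first → 12.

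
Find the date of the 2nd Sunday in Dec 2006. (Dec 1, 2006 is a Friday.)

Dec 2006 begins on a Friday, so the first Sunday is Dec 3 (2 days later).
The 2nd Sunday is 1 weeks later: 3 + 7 = 10.

Dec 10, 2006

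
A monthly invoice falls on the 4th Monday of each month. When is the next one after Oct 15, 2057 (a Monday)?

Oct 2057 starts on a Monday; its first Monday is the 1st, so the 4th Monday is the 22nd — Oct 22, 2057.
Oct 22, 2057 is after Oct 15, 2057, so that is the next one.

Oct 22, 2057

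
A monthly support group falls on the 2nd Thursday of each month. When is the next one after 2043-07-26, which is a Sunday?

2043-08-13

July 2043 starts on a Wednesday; its first Thursday is the 2nd, so the 2nd Thursday is the 9th — 2043-07-09.
That is not after 2043-07-26, so look at August 2043.
August 2043 starts on a Saturday; its first Thursday is the 6th, so the 2nd Thursday is the 13th — 2043-08-13.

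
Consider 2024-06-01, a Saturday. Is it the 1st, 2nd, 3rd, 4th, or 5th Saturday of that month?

Day 1 falls in week ⌈1/7⌉ of the month.
Days 1–7 hold the 1st Saturday, 8–14 the 2nd, 15–21 the 3rd, 22–28 the 4th, 29–31 the 5th.
1 is in the range for the 1st.

1st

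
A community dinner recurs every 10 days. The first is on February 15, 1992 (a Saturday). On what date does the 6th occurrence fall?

The 6th occurrence is 5 intervals after the first: 5 × 10 = 50 days after February 15, 1992.
February has 29 days — 14 days to the end of February leaves 36.
March has 31 days (5 left).
5 days into April → April 5, 1992.

April 5, 1992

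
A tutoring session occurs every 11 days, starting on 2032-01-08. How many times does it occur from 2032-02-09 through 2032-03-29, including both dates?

Occurrences land 11·i days after 2032-01-08 for i = 0, 1, 2, …
2032-02-09 is 32 days after the start; 32 ÷ 11 = 2 remainder 10; since the remainder is 10, round up to i = 3. First occurrence in the window: #4 on 2032-02-10 (3×11 = 33 days in).
2032-03-29 is 81 days after the start; 81 ÷ 11 = 7 remainder 4. Last occurrence in the window: #8 on 2032-03-25.
Occurrences #4 through #8: 5 in total.

5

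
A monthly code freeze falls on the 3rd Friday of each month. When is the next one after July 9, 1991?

July 1991 starts on a Monday; its first Friday is the 5th, so the 3rd Friday is the 19th — July 19, 1991.
July 19, 1991 is after July 9, 1991, so that is the next one.

July 19, 1991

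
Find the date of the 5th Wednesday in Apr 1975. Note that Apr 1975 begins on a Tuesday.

Apr 30, 1975

Apr 1975 begins on a Tuesday, so the first Wednesday is Apr 2 (1 day later).
The 5th Wednesday is 4 weeks later: 2 + 28 = 30.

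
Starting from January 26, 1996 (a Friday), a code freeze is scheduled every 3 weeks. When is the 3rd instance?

The 3rd occurrence is 2 intervals after the first: 2 × 21 = 42 days after January 26, 1996.
January has 31 days — 5 days to the end of January leaves 37.
February has 29 days (8 left).
8 days into March → March 8, 1996.

March 8, 1996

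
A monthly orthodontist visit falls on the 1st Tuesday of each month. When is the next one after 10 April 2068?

1 May 2068

April 2068 starts on a Sunday, so its 1st Tuesday is 3 April 2068 (2 days in).
That is not after 10 April 2068, so look at May 2068.
May 2068 starts on a Tuesday, so its 1st Tuesday is 1 May 2068.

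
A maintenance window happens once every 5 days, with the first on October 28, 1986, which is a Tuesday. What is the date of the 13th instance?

December 27, 1986

The 13th occurrence is 12 intervals after the first: 12 × 5 = 60 days after October 28, 1986.
October has 31 days — 3 days to the end of October leaves 57.
November has 30 days (27 left).
27 days into December → December 27, 1986.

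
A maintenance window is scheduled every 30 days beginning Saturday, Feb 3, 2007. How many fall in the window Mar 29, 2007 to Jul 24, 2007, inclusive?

Occurrences land 30·i days after Feb 3, 2007 for i = 0, 1, 2, …
Mar 29, 2007 is 54 days after the start; 54 ÷ 30 = 1 remainder 24; since the remainder is 24, round up to i = 2. First occurrence in the window: #3 on Apr 4, 2007 (2×30 = 60 days in).
Jul 24, 2007 is 171 days after the start; 171 ÷ 30 = 5 remainder 21. Last occurrence in the window: #6 on Jul 3, 2007.
Occurrences #3 through #6: 4 in total.

4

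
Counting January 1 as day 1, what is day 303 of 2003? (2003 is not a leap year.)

January has 31 days (303 − 31 = 272 remain).
February has 28 days (272 − 28 = 244 remain).
March has 31 days (244 − 31 = 213 remain).
April has 30 days (213 − 30 = 183 remain).
May has 31 days (183 − 31 = 152 remain).
June has 30 days (152 − 30 = 122 remain).
July has 31 days (122 − 31 = 91 remain).
August has 31 days (91 − 31 = 60 remain).
September has 30 days (60 − 30 = 30 remain).
30 into October → October 30.

October 30, 2003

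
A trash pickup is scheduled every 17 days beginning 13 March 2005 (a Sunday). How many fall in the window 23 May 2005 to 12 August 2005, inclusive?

Occurrences land 17·i days after 13 March 2005 for i = 0, 1, 2, …
23 May 2005 is 71 days after the start; 71 ÷ 17 = 4 remainder 3; since the remainder is 3, round up to i = 5. First occurrence in the window: #6 on 6 June 2005 (5×17 = 85 days in).
12 August 2005 is 152 days after the start; 152 ÷ 17 = 8 remainder 16. Last occurrence in the window: #9 on 27 July 2005.
Occurrences #6 through #9: 4 in total.

4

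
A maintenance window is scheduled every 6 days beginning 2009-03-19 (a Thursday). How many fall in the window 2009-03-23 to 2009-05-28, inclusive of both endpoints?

11

Occurrences land 6·i days after 2009-03-19 for i = 0, 1, 2, …
2009-03-23 is 4 days after the start; 4 ÷ 6 = 0 remainder 4; since the remainder is 4, round up to i = 1. First occurrence in the window: #2 on 2009-03-25 (1×6 = 6 days in).
2009-05-28 is 70 days after the start; 70 ÷ 6 = 11 remainder 4. Last occurrence in the window: #12 on 2009-05-24.
Occurrences #2 through #12: 11 in total.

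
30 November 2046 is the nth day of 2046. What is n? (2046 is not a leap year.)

334

Days in months before November: 31 + 28 + 31 + 30 + 31 + 30 + 31 + 31 + 30 + 31 = 304.
Plus 30 days into November → day 334.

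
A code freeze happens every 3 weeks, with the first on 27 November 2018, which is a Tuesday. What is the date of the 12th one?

16 July 2019

The 12th occurrence is 11 intervals after the first: 11 × 21 = 231 days after 27 November 2018.
November has 30 days — 3 days to the end of November leaves 228.
December has 31 days (197 left).
January has 31 days (166 left).
February has 28 days (138 left).
March has 31 days (107 left).
April has 30 days (77 left).
May has 31 days (46 left).
June has 30 days (16 left).
16 days into July → 16 July 2019.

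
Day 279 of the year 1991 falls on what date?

1991-10-06

January has 31 days (279 − 31 = 248 remain).
February has 28 days (248 − 28 = 220 remain).
March has 31 days (220 − 31 = 189 remain).
April has 30 days (189 − 30 = 159 remain).
May has 31 days (159 − 31 = 128 remain).
June has 30 days (128 − 30 = 98 remain).
July has 31 days (98 − 31 = 67 remain).
August has 31 days (67 − 31 = 36 remain).
September has 30 days (36 − 30 = 6 remain).
6 into October → October 6.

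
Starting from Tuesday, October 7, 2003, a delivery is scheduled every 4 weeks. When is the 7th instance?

The 7th occurrence is 6 intervals after the first: 6 × 28 = 168 days after October 7, 2003.
October has 31 days — 24 days to the end of October leaves 144.
November has 30 days (114 left).
December has 31 days (83 left).
January has 31 days (52 left).
February has 29 days (23 left).
23 days into March → March 23, 2004.

March 23, 2004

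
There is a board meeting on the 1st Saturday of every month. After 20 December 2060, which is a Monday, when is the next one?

1 January 2061

December 2060 starts on a Wednesday, so its 1st Saturday is 4 December 2060 (3 days in).
That is not after 20 December 2060, so look at January 2061.
January 2061 starts on a Saturday, so its 1st Saturday is 1 January 2061.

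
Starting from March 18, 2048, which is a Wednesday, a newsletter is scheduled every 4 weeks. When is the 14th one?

March 17, 2049

The 14th occurrence is 13 intervals after the first: 13 × 28 = 364 days after March 18, 2048.
March has 31 days — 13 days to the end of March leaves 351.
April has 30 days (321 left).
May has 31 days (290 left).
June has 30 days (260 left).
July has 31 days (229 left).
August has 31 days (198 left).
September has 30 days (168 left).
October has 31 days (137 left).
November has 30 days (107 left).
December has 31 days (76 left).
January has 31 days (45 left).
February has 28 days (17 left).
17 days into March → March 17, 2049.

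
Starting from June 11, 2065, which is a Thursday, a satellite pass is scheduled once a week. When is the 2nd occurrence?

The 2nd occurrence is 1 interval after the first: 1 × 7 = 7 days after June 11, 2065.
7 days later is June 18, 2065.

June 18, 2065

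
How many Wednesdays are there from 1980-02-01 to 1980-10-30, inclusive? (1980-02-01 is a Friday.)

39

1980-02-01 is a Friday; the first Wednesday on or after it is 1980-02-06 (5 days later).
From 1980-02-06 to 1980-10-30: 23 + 31 + 30 + 31 + 30 + 31 + 31 + 30 + 30 = 267 days (rest of February, March, April, May, June, July, August, September, October).
267 ÷ 7 = 38 full weeks with remainder 1, so 38 more Wednesdays after the first → 39.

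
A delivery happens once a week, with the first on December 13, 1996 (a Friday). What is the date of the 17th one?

The 17th occurrence is 16 intervals after the first: 16 × 7 = 112 days after December 13, 1996.
December has 31 days — 18 days to the end of December leaves 94.
January has 31 days (63 left).
February has 28 days (35 left).
March has 31 days (4 left).
4 days into April → April 4, 1997.

April 4, 1997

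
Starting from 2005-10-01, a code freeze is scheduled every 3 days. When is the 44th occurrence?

The 44th occurrence is 43 intervals after the first: 43 × 3 = 129 days after 2005-10-01.
October has 31 days — 30 days to the end of October leaves 99.
November has 30 days (69 left).
December has 31 days (38 left).
January has 31 days (7 left).
7 days into February → 2006-02-07.

2006-02-07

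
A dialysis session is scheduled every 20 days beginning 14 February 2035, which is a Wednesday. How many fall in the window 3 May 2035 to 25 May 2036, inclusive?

20

Occurrences land 20·i days after 14 February 2035 for i = 0, 1, 2, …
3 May 2035 is 78 days after the start; 78 ÷ 20 = 3 remainder 18; since the remainder is 18, round up to i = 4. First occurrence in the window: #5 on 5 May 2035 (4×20 = 80 days in).
25 May 2036 is 466 days after the start; 466 ÷ 20 = 23 remainder 6. Last occurrence in the window: #24 on 19 May 2036.
Occurrences #5 through #24: 20 in total.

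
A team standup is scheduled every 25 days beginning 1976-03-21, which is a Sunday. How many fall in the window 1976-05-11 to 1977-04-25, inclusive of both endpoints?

Occurrences land 25·i days after 1976-03-21 for i = 0, 1, 2, …
1976-05-11 is 51 days after the start; 51 ÷ 25 = 2 remainder 1; since the remainder is 1, round up to i = 3. First occurrence in the window: #4 on 1976-06-04 (3×25 = 75 days in).
1977-04-25 is 400 days after the start; 400 ÷ 25 = 16 remainder 0. Last occurrence in the window: #17 on 1977-04-25.
Occurrences #4 through #17: 14 in total.

14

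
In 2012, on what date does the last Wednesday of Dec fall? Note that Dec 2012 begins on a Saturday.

Dec 26, 2012

Dec 2012 begins on a Saturday, so the first Wednesday is Dec 5 (4 days later).
Dec 2012 has 31 days. Adding weeks: 5, 12, 19, 26 — the last one ≤ 31 is the 26th.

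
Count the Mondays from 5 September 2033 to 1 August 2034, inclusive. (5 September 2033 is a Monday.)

5 September 2033 is a Monday; the first Monday on or after it is 5 September 2033.
From 5 September 2033 to 1 August 2034: 117 + 213 = 330 days (rest of 2033, to 1 August 2034 in 2034).
330 ÷ 7 = 47 full weeks with remainder 1, so 47 more Mondays after the first → 48.

48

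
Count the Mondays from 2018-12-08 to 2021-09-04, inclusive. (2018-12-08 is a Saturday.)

2018-12-08 is a Saturday; the first Monday on or after it is 2018-12-10 (2 days later).
From 2018-12-10 to 2021-09-04: 21 + 365 + 366 + 247 = 999 days (rest of 2018, 2019, 2020, to 2021-09-04 in 2021).
999 ÷ 7 = 142 full weeks with remainder 5, so 142 more Mondays after the first → 143.

143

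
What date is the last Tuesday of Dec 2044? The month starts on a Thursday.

Dec 27, 2044

Dec 2044 begins on a Thursday, so the first Tuesday is Dec 6 (5 days later).
Dec 2044 has 31 days. Adding weeks: 6, 13, 20, 27 — the last one ≤ 31 is the 27th.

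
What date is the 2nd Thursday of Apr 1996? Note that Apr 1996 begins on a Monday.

Apr 11, 1996

Apr 1996 begins on a Monday, so the first Thursday is Apr 4 (3 days later).
The 2nd Thursday is 1 weeks later: 4 + 7 = 11.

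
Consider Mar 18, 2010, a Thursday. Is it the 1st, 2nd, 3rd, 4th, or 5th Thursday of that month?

Day 18 falls in week ⌈18/7⌉ of the month.
Days 1–7 hold the 1st Thursday, 8–14 the 2nd, 15–21 the 3rd, 22–28 the 4th, 29–31 the 5th.
18 is in the range for the 3rd.

3rd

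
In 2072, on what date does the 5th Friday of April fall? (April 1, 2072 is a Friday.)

April 29, 2072

April 2072 begins on a Friday, so the first Friday is April 1.
The 5th Friday is 4 weeks later: 1 + 28 = 29.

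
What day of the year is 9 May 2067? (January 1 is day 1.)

Days in months before May: 31 + 28 + 31 + 30 = 120.
Plus 9 days into May → day 129.

129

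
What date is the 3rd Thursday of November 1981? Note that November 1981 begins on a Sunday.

November 19, 1981

November 1981 begins on a Sunday, so the first Thursday is November 5 (4 days later).
The 3rd Thursday is 2 weeks later: 5 + 14 = 19.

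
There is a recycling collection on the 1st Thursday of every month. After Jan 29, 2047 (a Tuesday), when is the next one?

Feb 7, 2047

Jan 2047 starts on a Tuesday, so its 1st Thursday is Jan 3, 2047 (2 days in).
That is not after Jan 29, 2047, so look at Feb 2047.
Feb 2047 starts on a Friday, so its 1st Thursday is Feb 7, 2047 (6 days in).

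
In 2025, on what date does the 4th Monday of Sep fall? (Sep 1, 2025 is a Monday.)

Sep 22, 2025

Sep 2025 begins on a Monday, so the first Monday is Sep 1.
The 4th Monday is 3 weeks later: 1 + 21 = 22.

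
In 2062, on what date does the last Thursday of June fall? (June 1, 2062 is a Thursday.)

June 29, 2062

June 2062 begins on a Thursday, so the first Thursday is June 1.
June 2062 has 30 days. Adding weeks: 1, 8, 15, 22, 29 — the last one ≤ 30 is the 29th.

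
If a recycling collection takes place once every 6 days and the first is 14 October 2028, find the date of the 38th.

The 38th occurrence is 37 intervals after the first: 37 × 6 = 222 days after 14 October 2028.
October has 31 days — 17 days to the end of October leaves 205.
November has 30 days (175 left).
December has 31 days (144 left).
January has 31 days (113 left).
February has 28 days (85 left).
March has 31 days (54 left).
April has 30 days (24 left).
24 days into May → 24 May 2029.

24 May 2029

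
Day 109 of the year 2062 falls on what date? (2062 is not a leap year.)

19 April 2062

January has 31 days (109 − 31 = 78 remain).
February has 28 days (78 − 28 = 50 remain).
March has 31 days (50 − 31 = 19 remain).
19 into April → April 19.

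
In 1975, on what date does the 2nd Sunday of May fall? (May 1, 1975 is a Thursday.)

May 1975 begins on a Thursday, so the first Sunday is May 4 (3 days later).
The 2nd Sunday is 1 weeks later: 4 + 7 = 11.

11 May 1975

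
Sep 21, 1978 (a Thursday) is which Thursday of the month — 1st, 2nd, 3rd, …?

Day 21 falls in week ⌈21/7⌉ of the month.
Days 1–7 hold the 1st Thursday, 8–14 the 2nd, 15–21 the 3rd, 22–28 the 4th, 29–31 the 5th.
21 is in the range for the 3rd.

3rd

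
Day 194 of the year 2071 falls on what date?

13 July 2071

January has 31 days (194 − 31 = 163 remain).
February has 28 days (163 − 28 = 135 remain).
March has 31 days (135 − 31 = 104 remain).
April has 30 days (104 − 30 = 74 remain).
May has 31 days (74 − 31 = 43 remain).
June has 30 days (43 − 30 = 13 remain).
13 into July → July 13.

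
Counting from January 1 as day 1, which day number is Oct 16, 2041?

289

Days in months before Oct: 31 + 28 + 31 + 30 + 31 + 30 + 31 + 31 + 30 = 273.
Plus 16 days into Oct → day 289.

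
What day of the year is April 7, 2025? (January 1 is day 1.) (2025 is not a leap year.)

Days in months before April: 31 + 28 + 31 = 90.
Plus 7 days into April → day 97.

97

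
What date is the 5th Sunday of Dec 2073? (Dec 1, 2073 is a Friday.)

Dec 2073 begins on a Friday, so the first Sunday is Dec 3 (2 days later).
The 5th Sunday is 4 weeks later: 3 + 28 = 31.

Dec 31, 2073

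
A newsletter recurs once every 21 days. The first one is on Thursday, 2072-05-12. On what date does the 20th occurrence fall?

The 20th occurrence is 19 intervals after the first: 19 × 21 = 399 days after 2072-05-12.
May has 31 days — 19 days to the end of May leaves 380.
June has 30 days (350 left).
July has 31 days (319 left).
August has 31 days (288 left).
September has 30 days (258 left).
October has 31 days (227 left).
November has 30 days (197 left).
December has 31 days (166 left).
January has 31 days (135 left).
February has 28 days (107 left).
March has 31 days (76 left).
April has 30 days (46 left).
May has 31 days (15 left).
15 days into June → 2073-06-15.

2073-06-15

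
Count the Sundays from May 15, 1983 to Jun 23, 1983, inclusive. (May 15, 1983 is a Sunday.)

6

May 15, 1983 is a Sunday; the first Sunday on or after it is May 15, 1983.
From May 15, 1983 to Jun 23, 1983: 16 + 23 = 39 days (rest of May, Jun).
39 ÷ 7 = 5 full weeks with remainder 4, so 5 more Sundays after the first → 6.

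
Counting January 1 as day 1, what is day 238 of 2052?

January has 31 days (238 − 31 = 207 remain).
February has 29 days (207 − 29 = 178 remain).
March has 31 days (178 − 31 = 147 remain).
April has 30 days (147 − 30 = 117 remain).
May has 31 days (117 − 31 = 86 remain).
June has 30 days (86 − 30 = 56 remain).
July has 31 days (56 − 31 = 25 remain).
25 into August → August 25.

2052-08-25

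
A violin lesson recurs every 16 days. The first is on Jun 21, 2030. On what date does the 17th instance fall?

The 17th occurrence is 16 intervals after the first: 16 × 16 = 256 days after Jun 21, 2030.
Jun has 30 days — 9 days to the end of Jun leaves 247.
Jul has 31 days (216 left).
Aug has 31 days (185 left).
Sep has 30 days (155 left).
Oct has 31 days (124 left).
Nov has 30 days (94 left).
Dec has 31 days (63 left).
Jan has 31 days (32 left).
Feb has 28 days (4 left).
4 days into Mar → Mar 4, 2031.

Mar 4, 2031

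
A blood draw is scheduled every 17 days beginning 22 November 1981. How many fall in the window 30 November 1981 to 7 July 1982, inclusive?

Occurrences land 17·i days after 22 November 1981 for i = 0, 1, 2, …
30 November 1981 is 8 days after the start; 8 ÷ 17 = 0 remainder 8; since the remainder is 8, round up to i = 1. First occurrence in the window: #2 on 9 December 1981 (1×17 = 17 days in).
7 July 1982 is 227 days after the start; 227 ÷ 17 = 13 remainder 6. Last occurrence in the window: #14 on 1 July 1982.
Occurrences #2 through #14: 13 in total.

13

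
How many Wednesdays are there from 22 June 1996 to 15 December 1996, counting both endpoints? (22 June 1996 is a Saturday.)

25

22 June 1996 is a Saturday; the first Wednesday on or after it is 26 June 1996 (4 days later).
From 26 June 1996 to 15 December 1996: 4 + 31 + 31 + 30 + 31 + 30 + 15 = 172 days (rest of June, July, August, September, October, November, December).
172 ÷ 7 = 24 full weeks with remainder 4, so 24 more Wednesdays after the first → 25.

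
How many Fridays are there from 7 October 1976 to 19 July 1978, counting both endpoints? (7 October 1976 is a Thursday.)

7 October 1976 is a Thursday; the first Friday on or after it is 8 October 1976 (1 day later).
From 8 October 1976 to 19 July 1978: 84 + 365 + 200 = 649 days (rest of 1976, 1977, to 19 July 1978 in 1978).
649 ÷ 7 = 92 full weeks with remainder 5, so 92 more Fridays after the first → 93.

93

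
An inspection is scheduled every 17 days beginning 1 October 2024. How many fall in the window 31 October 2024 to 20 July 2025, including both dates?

Occurrences land 17·i days after 1 October 2024 for i = 0, 1, 2, …
31 October 2024 is 30 days after the start; 30 ÷ 17 = 1 remainder 13; since the remainder is 13, round up to i = 2. First occurrence in the window: #3 on 4 November 2024 (2×17 = 34 days in).
20 July 2025 is 292 days after the start; 292 ÷ 17 = 17 remainder 3. Last occurrence in the window: #18 on 17 July 2025.
Occurrences #3 through #18: 16 in total.

16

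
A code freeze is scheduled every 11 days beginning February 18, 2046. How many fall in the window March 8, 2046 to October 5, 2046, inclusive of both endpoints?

19

Occurrences land 11·i days after February 18, 2046 for i = 0, 1, 2, …
March 8, 2046 is 18 days after the start; 18 ÷ 11 = 1 remainder 7; since the remainder is 7, round up to i = 2. First occurrence in the window: #3 on March 12, 2046 (2×11 = 22 days in).
October 5, 2046 is 229 days after the start; 229 ÷ 11 = 20 remainder 9. Last occurrence in the window: #21 on September 26, 2046.
Occurrences #3 through #21: 19 in total.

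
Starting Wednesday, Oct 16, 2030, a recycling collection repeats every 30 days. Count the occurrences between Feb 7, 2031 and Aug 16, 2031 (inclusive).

Occurrences land 30·i days after Oct 16, 2030 for i = 0, 1, 2, …
Feb 7, 2031 is 114 days after the start; 114 ÷ 30 = 3 remainder 24; since the remainder is 24, round up to i = 4. First occurrence in the window: #5 on Feb 13, 2031 (4×30 = 120 days in).
Aug 16, 2031 is 304 days after the start; 304 ÷ 30 = 10 remainder 4. Last occurrence in the window: #11 on Aug 12, 2031.
Occurrences #5 through #11: 7 in total.

7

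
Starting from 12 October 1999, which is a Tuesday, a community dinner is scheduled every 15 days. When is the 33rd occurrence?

3 February 2001

The 33rd occurrence is 32 intervals after the first: 32 × 15 = 480 days after 12 October 1999.
October has 31 days — 19 days to the end of October leaves 461.
From end of October to end of 1999 is 61 days (400 left).
2000 has 366 days (34 left).
January has 31 days (3 left).
3 days into February → 3 February 2001.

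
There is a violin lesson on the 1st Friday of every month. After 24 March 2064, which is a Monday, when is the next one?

4 April 2064

March 2064 starts on a Saturday, so its 1st Friday is 7 March 2064 (6 days in).
That is not after 24 March 2064, so look at April 2064.
April 2064 starts on a Tuesday, so its 1st Friday is 4 April 2064 (3 days in).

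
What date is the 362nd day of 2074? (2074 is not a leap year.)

January has 31 days (362 − 31 = 331 remain).
February has 28 days (331 − 28 = 303 remain).
March has 31 days (303 − 31 = 272 remain).
April has 30 days (272 − 30 = 242 remain).
May has 31 days (242 − 31 = 211 remain).
June has 30 days (211 − 30 = 181 remain).
July has 31 days (181 − 31 = 150 remain).
August has 31 days (150 − 31 = 119 remain).
September has 30 days (119 − 30 = 89 remain).
October has 31 days (89 − 31 = 58 remain).
November has 30 days (58 − 30 = 28 remain).
28 into December → December 28.

December 28, 2074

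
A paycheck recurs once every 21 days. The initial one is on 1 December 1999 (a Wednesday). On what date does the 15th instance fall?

The 15th occurrence is 14 intervals after the first: 14 × 21 = 294 days after 1 December 1999.
December has 31 days — 30 days to the end of December leaves 264.
January has 31 days (233 left).
February has 29 days (204 left).
March has 31 days (173 left).
April has 30 days (143 left).
May has 31 days (112 left).
June has 30 days (82 left).
July has 31 days (51 left).
August has 31 days (20 left).
20 days into September → 20 September 2000.

20 September 2000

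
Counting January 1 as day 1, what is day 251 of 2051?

January has 31 days (251 − 31 = 220 remain).
February has 28 days (220 − 28 = 192 remain).
March has 31 days (192 − 31 = 161 remain).
April has 30 days (161 − 30 = 131 remain).
May has 31 days (131 − 31 = 100 remain).
June has 30 days (100 − 30 = 70 remain).
July has 31 days (70 − 31 = 39 remain).
August has 31 days (39 − 31 = 8 remain).
8 into September → September 8.

September 8, 2051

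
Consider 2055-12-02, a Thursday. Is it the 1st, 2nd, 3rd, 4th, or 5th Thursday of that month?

1st

Day 2 falls in week ⌈2/7⌉ of the month.
Days 1–7 hold the 1st Thursday, 8–14 the 2nd, 15–21 the 3rd, 22–28 the 4th, 29–31 the 5th.
2 is in the range for the 1st.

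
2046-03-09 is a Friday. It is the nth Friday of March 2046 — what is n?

2nd

Day 9 falls in week ⌈9/7⌉ of the month.
Days 1–7 hold the 1st Friday, 8–14 the 2nd, 15–21 the 3rd, 22–28 the 4th, 29–31 the 5th.
9 is in the range for the 2nd.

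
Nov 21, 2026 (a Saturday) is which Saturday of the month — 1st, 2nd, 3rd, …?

3rd

Day 21 falls in week ⌈21/7⌉ of the month.
Days 1–7 hold the 1st Saturday, 8–14 the 2nd, 15–21 the 3rd, 22–28 the 4th, 29–31 the 5th.
21 is in the range for the 3rd.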